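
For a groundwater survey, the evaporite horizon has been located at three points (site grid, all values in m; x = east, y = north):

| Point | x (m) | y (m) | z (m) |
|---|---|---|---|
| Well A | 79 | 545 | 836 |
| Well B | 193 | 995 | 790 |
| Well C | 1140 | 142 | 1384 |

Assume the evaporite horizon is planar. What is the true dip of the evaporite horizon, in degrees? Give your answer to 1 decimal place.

Two edge vectors: Well A→Well B = (114, 450, -46), Well A→Well C = (1061, -403, 548).
Normal n = (Well A→Well B) × (Well A→Well C) = (228062, -111278, -523392).
So ∂z/∂x = −n_x/n_z = 0.43574 and ∂z/∂y = −n_y/n_z = −0.21261.
Gradient magnitude |∇z| = √(a² + b²) = √(0.18987 + 0.04520) = 0.48484.
True dip = arctan(0.48484) = 25.9°, dipping toward WNW (azimuth ≈ 296°).

25.9°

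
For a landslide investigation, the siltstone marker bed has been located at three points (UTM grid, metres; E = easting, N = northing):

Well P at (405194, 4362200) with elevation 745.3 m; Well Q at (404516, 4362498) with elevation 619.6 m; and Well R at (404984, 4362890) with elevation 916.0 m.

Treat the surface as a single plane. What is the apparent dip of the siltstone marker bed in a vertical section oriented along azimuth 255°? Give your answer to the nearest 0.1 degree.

22.7°

Two edge vectors: Well P→Well Q = (-678, 298, -125.7), Well P→Well R = (-210, 690, 170.7).
Normal n = (Well P→Well Q) × (Well P→Well R) = (137601.6, 142131.6, -405240).
So ∂z/∂E = −n_x/n_z = 0.33956 and ∂z/∂N = −n_y/n_z = 0.35073.
Unit vector along 255° is (sin 255°, cos 255°) = (-0.9659, -0.2588).
Slope in that direction = a·(-0.9659) + b·(-0.2588) = −0.41876.
Apparent dip = arctan|0.41876| = 22.7° (true dip is 26.0°, so apparent ≤ true as expected).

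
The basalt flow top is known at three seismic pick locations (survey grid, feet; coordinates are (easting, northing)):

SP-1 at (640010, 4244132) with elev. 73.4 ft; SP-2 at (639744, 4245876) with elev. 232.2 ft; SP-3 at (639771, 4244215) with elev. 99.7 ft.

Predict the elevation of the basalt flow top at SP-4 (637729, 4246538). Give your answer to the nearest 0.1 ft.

451.0 ft

Let the plane be z = a·E + b·N + c.
SP-2−SP-1: −266a + 1744b = 158.8;  SP-3−SP-1: −239a + 83b = 26.3.
Solving gives a = −0.082806317, b = 0.078425183.
Then c = 73.4 − a·640010 − b·4244132 = −279776.56.
At (637729, 4246538): z = −52808.0 + 333035.5 − 279776.56 = 451.0 ft.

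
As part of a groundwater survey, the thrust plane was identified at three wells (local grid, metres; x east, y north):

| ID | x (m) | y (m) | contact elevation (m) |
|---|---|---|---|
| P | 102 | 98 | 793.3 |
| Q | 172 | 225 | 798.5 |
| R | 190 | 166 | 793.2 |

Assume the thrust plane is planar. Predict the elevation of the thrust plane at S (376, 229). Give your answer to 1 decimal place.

787.1 m

Let the plane be z = a·x + b·y + c.
Q−P: 70a + 127b = 5.2;  R−P: 88a + 68b = −0.1.
Solving gives a = −0.05709, b = 0.07241.
Then c = 793.3 − a·102 − b·98 = 792.03.
At (376, 229): z = −21.5 + 16.6 + 792.03 = 787.1 m.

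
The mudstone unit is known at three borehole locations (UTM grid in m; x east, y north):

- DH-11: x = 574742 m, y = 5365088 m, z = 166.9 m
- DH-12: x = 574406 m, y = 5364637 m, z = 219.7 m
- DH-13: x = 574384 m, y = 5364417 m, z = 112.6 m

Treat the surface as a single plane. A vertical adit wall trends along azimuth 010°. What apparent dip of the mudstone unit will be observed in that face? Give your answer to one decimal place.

22.2°

Two edge vectors: DH-11→DH-12 = (-336, -451, 52.8), DH-11→DH-13 = (-358, -671, -54.3).
Normal n = (DH-11→DH-12) × (DH-11→DH-13) = (59918.1, -37147.2, 63998).
So ∂z/∂x = −n_x/n_z = −0.93625 and ∂z/∂y = −n_y/n_z = 0.58044.
Unit vector along 010° is (sin 10°, cos 10°) = (0.1736, 0.9848).
Slope in that direction = a·(0.1736) + b·(0.9848) = 0.40905.
Apparent dip = arctan|0.40905| = 22.2° (true dip is 47.8°, so apparent ≤ true as expected).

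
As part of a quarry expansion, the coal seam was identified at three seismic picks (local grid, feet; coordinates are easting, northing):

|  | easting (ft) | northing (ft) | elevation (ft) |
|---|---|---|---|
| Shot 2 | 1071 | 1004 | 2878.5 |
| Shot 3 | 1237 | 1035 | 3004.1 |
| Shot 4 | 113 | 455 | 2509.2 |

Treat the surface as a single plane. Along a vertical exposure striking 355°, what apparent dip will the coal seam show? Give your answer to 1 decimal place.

46.1°

Two edge vectors: Shot 2→Shot 3 = (166, 31, 125.6), Shot 2→Shot 4 = (-958, -549, -369.3).
Normal n = (Shot 2→Shot 3) × (Shot 2→Shot 4) = (57506.1, -59021, -61436).
So ∂z/∂easting = −n_x/n_z = 0.93603 and ∂z/∂northing = −n_y/n_z = −0.96069.
Unit vector along 355° is (sin 355°, cos 355°) = (-0.0872, 0.9962).
Slope in that direction = a·(-0.0872) + b·(0.9962) = −1.03862.
Apparent dip = arctan|1.03862| = 46.1° (true dip is 53.3°, so apparent ≤ true as expected).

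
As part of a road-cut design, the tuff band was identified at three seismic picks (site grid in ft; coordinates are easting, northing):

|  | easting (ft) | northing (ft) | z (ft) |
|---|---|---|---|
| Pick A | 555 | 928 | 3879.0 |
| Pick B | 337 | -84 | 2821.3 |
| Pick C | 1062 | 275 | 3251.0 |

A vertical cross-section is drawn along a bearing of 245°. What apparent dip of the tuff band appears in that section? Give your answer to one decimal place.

Let the plane be z = a·easting + b·northing + c.
Pick B−Pick A: −218a − 1012b = −1057.7;  Pick C−Pick A: 507a − 653b = −628.
Solving gives a = 0.08413, b = 1.02704.
Unit vector along 245° is (sin 245°, cos 245°) = (-0.9063, -0.4226).
Slope in that direction = a·(-0.9063) + b·(-0.4226) = −0.51029.
Apparent dip = arctan|0.51029| = 27.0° (true dip is 45.9°, so apparent ≤ true as expected).

27.0°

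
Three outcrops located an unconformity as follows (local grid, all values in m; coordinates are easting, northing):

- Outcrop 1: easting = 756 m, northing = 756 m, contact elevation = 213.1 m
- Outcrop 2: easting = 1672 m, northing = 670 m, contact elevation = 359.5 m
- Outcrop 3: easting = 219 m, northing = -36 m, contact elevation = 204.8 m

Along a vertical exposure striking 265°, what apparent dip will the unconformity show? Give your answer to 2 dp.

Let the plane be z = a·easting + b·northing + c.
Outcrop 2−Outcrop 1: 916a − 86b = 146.4;  Outcrop 3−Outcrop 1: −537a − 792b = −8.3.
Solving gives a = 0.15119, b = −0.09203.
Unit vector along 265° is (sin 265°, cos 265°) = (-0.9962, -0.0872).
Slope in that direction = a·(-0.9962) + b·(-0.0872) = −0.14259.
Apparent dip = arctan|0.14259| = 8.12° (true dip is 10.0°, so apparent ≤ true as expected).

8.12°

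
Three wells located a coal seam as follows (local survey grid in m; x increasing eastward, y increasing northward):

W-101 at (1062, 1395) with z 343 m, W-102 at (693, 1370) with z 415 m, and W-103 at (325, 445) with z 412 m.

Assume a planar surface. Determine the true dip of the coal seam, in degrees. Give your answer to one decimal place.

12.3°

Let the plane be z = a·x + b·y + c.
W-102−W-101: −369a − 25b = 72;  W-103−W-101: −737a − 950b = 69.
Solving gives a = −0.20075, b = 0.08311.
Gradient magnitude |∇z| = √(a² + b²) = √(0.04030 + 0.00691) = 0.21728.
True dip = arctan(0.21728) = 12.3°, dipping toward ESE (azimuth ≈ 112°).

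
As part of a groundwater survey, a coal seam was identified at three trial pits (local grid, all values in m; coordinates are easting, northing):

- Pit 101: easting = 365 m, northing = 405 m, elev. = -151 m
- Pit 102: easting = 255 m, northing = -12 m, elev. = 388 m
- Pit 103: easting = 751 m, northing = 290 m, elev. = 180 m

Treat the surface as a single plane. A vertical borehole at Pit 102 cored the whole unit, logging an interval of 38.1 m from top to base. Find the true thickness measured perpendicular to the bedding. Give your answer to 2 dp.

21.38 m

Let the plane be z = a·easting + b·northing + c.
Pit 102−Pit 101: −110a − 417b = 539;  Pit 103−Pit 101: 386a − 115b = 331.
Solving gives a = 0.43800, b = −1.40811.
|∇z| = √(a²+b²) = 1.47465, so dip δ = arctan(1.47465) = 55.86°.
True thickness = vertical thickness × cos δ = 38.1 × cos 55.86° = 21.38 m.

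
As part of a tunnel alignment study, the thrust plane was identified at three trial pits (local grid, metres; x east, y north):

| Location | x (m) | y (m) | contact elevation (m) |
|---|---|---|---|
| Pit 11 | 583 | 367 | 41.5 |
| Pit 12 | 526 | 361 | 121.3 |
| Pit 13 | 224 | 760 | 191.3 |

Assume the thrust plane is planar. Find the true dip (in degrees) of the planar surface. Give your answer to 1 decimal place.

Two edge vectors: Pit 11→Pit 12 = (-57, -6, 79.8), Pit 11→Pit 13 = (-359, 393, 149.8).
Normal n = (Pit 11→Pit 12) × (Pit 11→Pit 13) = (-32260.2, -20109.6, -24555).
So ∂z/∂x = −n_x/n_z = −1.31379 and ∂z/∂y = −n_y/n_z = −0.81896.
Gradient magnitude |∇z| = √(a² + b²) = √(1.72605 + 0.67070) = 1.54814.
True dip = arctan(1.54814) = 57.1°, dipping toward ENE (azimuth ≈ 058°).

57.1°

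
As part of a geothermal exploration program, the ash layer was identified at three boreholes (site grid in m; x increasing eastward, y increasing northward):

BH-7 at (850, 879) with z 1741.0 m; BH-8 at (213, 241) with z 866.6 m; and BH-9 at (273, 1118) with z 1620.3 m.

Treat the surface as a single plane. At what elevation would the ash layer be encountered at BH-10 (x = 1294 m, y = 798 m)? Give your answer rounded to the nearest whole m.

Two edge vectors: BH-7→BH-8 = (-637, -638, -874.4), BH-7→BH-9 = (-577, 239, -120.7).
Normal n = (BH-7→BH-8) × (BH-7→BH-9) = (285988.2, 427642.9, -520369).
So ∂z/∂x = −n_x/n_z = 0.54959 and ∂z/∂y = −n_y/n_z = 0.82181.
Intercept c from BH-7: 1741 − 467.15 − 722.37 = 551.48.
At (1294, 798): z = 711.2 + 655.8 + 551.48 = 1918.5 m.

1918 m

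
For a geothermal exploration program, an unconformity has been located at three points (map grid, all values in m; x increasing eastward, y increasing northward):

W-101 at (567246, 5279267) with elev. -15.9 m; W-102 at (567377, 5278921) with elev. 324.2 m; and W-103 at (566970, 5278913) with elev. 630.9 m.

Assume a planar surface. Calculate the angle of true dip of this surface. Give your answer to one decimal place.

55.5°

Let the plane be z = a·x + b·y + c.
W-102−W-101: 131a − 346b = 340.1;  W-103−W-101: −276a − 354b = 646.8.
Solving gives a = −0.72882, b = −1.25889.
Gradient magnitude |∇z| = √(a² + b²) = √(0.53118 + 1.58480) = 1.45464.
True dip = arctan(1.45464) = 55.5°, dipping toward NNE (azimuth ≈ 030°).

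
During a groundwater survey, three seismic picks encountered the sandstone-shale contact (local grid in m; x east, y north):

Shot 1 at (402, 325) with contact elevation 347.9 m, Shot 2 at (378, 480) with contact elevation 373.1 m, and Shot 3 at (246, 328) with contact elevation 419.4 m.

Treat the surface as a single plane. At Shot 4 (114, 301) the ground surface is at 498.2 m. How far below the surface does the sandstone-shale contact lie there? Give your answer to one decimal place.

Let the plane be z = a·x + b·y + c.
Shot 2−Shot 1: −24a + 155b = 25.2;  Shot 3−Shot 1: −156a + 3b = 71.5.
Solving gives a = −0.45657, b = 0.09189.
Then c = 347.9 − a·402 − b·325 = 501.58.
At (114, 301): z_contact = −52.05 + 27.66 + 501.58 = 477.19 m.
Depth below ground = 498.2 − 477.19 = 21.0 m.

21.0 m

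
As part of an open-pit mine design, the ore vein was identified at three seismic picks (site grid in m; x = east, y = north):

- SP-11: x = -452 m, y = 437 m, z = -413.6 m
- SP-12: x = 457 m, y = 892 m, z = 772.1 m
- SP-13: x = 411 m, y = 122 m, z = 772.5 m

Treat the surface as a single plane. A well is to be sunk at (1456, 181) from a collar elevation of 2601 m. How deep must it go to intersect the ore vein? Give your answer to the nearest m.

428 m

Let the plane be z = a·x + b·y + c.
SP-12−SP-11: 909a + 455b = 1185.7;  SP-13−SP-11: 863a − 315b = 1186.1.
Solving gives a = 1.34488, b = −0.08086.
Then c = -413.6 − a·-452 − b·437 = 229.62.
At (1456, 181): z_contact = 1958.1 − 14.6 + 229.62 = 2173.1 m.
Depth below ground = 2601 − 2173.1 = 428 m.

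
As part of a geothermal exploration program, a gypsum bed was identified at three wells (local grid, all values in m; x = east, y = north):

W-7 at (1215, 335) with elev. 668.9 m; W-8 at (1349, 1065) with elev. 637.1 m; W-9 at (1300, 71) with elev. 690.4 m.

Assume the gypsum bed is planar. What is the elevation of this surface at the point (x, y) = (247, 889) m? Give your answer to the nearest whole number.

565 m

Two edge vectors: W-7→W-8 = (134, 730, -31.8), W-7→W-9 = (85, -264, 21.5).
Normal n = (W-7→W-8) × (W-7→W-9) = (7299.8, -5584, -97426).
So ∂z/∂x = −n_x/n_z = 0.07493 and ∂z/∂y = −n_y/n_z = −0.05732.
Intercept c from W-7: 668.9 − 91.04 + 19.20 = 597.06.
At (247, 889): z = 18.5 − 51.0 + 597.06 = 564.6 m.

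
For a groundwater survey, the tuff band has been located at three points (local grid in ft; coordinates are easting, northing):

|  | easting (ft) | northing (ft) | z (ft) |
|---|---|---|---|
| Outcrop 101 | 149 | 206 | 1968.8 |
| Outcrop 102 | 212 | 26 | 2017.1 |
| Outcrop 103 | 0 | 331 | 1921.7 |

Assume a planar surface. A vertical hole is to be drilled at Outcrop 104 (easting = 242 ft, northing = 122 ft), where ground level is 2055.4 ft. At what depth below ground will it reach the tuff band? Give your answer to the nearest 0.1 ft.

55.9 ft

Let the plane be z = a·easting + b·northing + c.
Outcrop 102−Outcrop 101: 63a − 180b = 48.3;  Outcrop 103−Outcrop 101: −149a + 125b = −47.1.
Solving gives a = 0.12882, b = −0.22325.
Then c = 1968.8 − a·149 − b·206 = 1995.59.
At (242, 122): z_contact = 31.17 − 27.24 + 1995.59 = 1999.53 ft.
Depth below ground = 2055.4 − 1999.53 = 55.9 ft.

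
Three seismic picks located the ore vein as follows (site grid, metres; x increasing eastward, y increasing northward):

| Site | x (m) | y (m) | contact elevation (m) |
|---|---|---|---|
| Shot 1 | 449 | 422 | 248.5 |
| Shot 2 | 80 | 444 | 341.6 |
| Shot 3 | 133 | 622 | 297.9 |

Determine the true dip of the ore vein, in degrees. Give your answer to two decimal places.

Two edge vectors: Shot 1→Shot 2 = (-369, 22, 93.1), Shot 1→Shot 3 = (-316, 200, 49.4).
Normal n = (Shot 1→Shot 2) × (Shot 1→Shot 3) = (-17533.2, -11191, -66848).
So ∂z/∂x = −n_x/n_z = −0.26228 and ∂z/∂y = −n_y/n_z = −0.16741.
Gradient magnitude |∇z| = √(a² + b²) = √(0.06879 + 0.02803) = 0.31116.
True dip = arctan(0.31116) = 17.28°, dipping toward ENE (azimuth ≈ 057°).

17.28°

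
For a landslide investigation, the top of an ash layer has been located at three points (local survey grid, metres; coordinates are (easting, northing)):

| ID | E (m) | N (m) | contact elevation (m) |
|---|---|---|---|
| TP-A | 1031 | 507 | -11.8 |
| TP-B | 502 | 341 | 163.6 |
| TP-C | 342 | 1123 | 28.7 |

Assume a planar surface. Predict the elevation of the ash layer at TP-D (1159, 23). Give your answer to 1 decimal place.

64.1 m

Let the plane be z = a·E + b·N + c.
TP-B−TP-A: −529a − 166b = 175.4;  TP-C−TP-A: −689a + 616b = 40.5.
Solving gives a = −0.260699, b = −0.225846.
Then c = -11.8 − a·1031 − b·507 = 371.48.
At (1159, 23): z = −302.1 − 5.2 + 371.48 = 64.1 m.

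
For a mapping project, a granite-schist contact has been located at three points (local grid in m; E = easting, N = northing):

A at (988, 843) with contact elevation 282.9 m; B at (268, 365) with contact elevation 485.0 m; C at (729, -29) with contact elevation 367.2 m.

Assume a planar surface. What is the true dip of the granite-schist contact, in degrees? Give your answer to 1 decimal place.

15.1°

Let the plane be z = a·E + b·N + c.
B−A: −720a − 478b = 202.1;  C−A: −259a − 872b = 84.3.
Solving gives a = −0.26969, b = −0.01657.
Gradient magnitude |∇z| = √(a² + b²) = √(0.07273 + 0.00027) = 0.27020.
True dip = arctan(0.27020) = 15.1°, dipping toward E (azimuth ≈ 086°).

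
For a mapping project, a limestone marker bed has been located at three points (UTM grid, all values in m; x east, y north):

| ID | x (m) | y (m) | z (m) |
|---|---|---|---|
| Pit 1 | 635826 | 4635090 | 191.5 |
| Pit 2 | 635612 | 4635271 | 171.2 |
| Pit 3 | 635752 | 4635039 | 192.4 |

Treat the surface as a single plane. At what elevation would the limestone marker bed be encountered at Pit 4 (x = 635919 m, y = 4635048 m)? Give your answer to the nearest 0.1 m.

Two edge vectors: Pit 1→Pit 2 = (-214, 181, -20.3), Pit 1→Pit 3 = (-74, -51, 0.9).
Normal n = (Pit 1→Pit 2) × (Pit 1→Pit 3) = (-872.4, 1694.8, 24308).
So ∂z/∂x = −n_x/n_z = 0.035889419 and ∂z/∂y = −n_y/n_z = −0.069721902.
Intercept c from Pit 1: 191.5 − 22819.43 + 323167.29 = 300539.37.
At (635919, 4635048): z = 22822.8 − 323164.4 + 300539.37 = 197.8 m.

197.8 m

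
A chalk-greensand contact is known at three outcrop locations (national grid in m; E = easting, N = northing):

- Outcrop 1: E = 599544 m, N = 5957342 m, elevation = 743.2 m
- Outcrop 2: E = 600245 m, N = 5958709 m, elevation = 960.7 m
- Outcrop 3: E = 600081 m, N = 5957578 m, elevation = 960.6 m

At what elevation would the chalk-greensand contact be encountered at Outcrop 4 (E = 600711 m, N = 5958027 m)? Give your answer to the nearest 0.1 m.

1204.9 m

Let the plane be z = a·E + b·N + c.
Outcrop 2−Outcrop 1: 701a + 1367b = 217.5;  Outcrop 3−Outcrop 1: 537a + 236b = 217.4.
Solving gives a = 0.432355274, b = −0.062605009.
Then c = 743.2 − a·599544 − b·5957342 = 114486.64.
At (600711, 5958027): z = 259720.6 − 373002.3 + 114486.64 = 1204.9 m.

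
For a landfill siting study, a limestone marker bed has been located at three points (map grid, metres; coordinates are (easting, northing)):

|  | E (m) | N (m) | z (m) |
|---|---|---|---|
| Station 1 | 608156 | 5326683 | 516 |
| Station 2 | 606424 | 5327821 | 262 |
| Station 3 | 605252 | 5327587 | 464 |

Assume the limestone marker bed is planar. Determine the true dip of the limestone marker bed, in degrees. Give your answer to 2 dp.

Let the plane be z = a·E + b·N + c.
Station 2−Station 1: −1732a + 1138b = −254;  Station 3−Station 1: −2904a + 904b = −52.
Solving gives a = −0.09801, b = −0.37237.
Gradient magnitude |∇z| = √(a² + b²) = √(0.00961 + 0.13866) = 0.38505.
True dip = arctan(0.38505) = 21.06°, dipping toward NNE (azimuth ≈ 015°).

21.06°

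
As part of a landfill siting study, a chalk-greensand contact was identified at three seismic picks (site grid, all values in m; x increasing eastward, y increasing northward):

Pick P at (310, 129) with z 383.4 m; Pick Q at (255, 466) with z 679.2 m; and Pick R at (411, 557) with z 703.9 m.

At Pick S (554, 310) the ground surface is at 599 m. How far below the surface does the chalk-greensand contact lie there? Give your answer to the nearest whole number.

Two edge vectors: Pick P→Pick Q = (-55, 337, 295.8), Pick P→Pick R = (101, 428, 320.5).
Normal n = (Pick P→Pick Q) × (Pick P→Pick R) = (-18593.9, 47503.3, -57577).
So ∂z/∂x = −n_x/n_z = −0.32294 and ∂z/∂y = −n_y/n_z = 0.82504.
Intercept c from Pick P: 383.4 + 100.11 − 106.43 = 377.08.
At (554, 310): z_contact = −178.9 + 255.8 + 377.08 = 453.9 m.
Depth below ground = 599 − 453.9 = 145 m.

145 m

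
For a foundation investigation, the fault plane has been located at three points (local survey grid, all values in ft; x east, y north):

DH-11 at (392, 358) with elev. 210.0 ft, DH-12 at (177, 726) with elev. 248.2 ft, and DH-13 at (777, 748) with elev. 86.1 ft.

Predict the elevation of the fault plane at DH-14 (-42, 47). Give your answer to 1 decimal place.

342.9 ft

Let the plane be z = a·x + b·y + c.
DH-12−DH-11: −215a + 368b = 38.2;  DH-13−DH-11: 385a + 390b = −123.9.
Solving gives a = −0.26823, b = −0.05290.
Then c = 210 − a·392 − b·358 = 334.08.
At (-42, 47): z = 11.3 − 2.5 + 334.08 = 342.9 ft.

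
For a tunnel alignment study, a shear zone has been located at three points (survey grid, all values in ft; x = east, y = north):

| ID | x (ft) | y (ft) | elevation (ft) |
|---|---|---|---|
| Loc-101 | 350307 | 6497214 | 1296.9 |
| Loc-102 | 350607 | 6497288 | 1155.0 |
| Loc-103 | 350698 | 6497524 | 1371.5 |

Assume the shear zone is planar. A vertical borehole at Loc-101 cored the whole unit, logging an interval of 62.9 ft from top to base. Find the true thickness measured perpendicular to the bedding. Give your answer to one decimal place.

35.9 ft

Two edge vectors: Loc-101→Loc-102 = (300, 74, -141.9), Loc-101→Loc-103 = (391, 310, 74.6).
Normal n = (Loc-101→Loc-102) × (Loc-101→Loc-103) = (49509.4, -77862.9, 64066).
So ∂z/∂x = −n_x/n_z = −0.77279 and ∂z/∂y = −n_y/n_z = 1.21535.
|∇z| = √(a²+b²) = 1.44024, so dip δ = arctan(1.44024) = 55.23°.
True thickness = vertical thickness × cos δ = 62.9 × cos 55.23° = 35.9 ft.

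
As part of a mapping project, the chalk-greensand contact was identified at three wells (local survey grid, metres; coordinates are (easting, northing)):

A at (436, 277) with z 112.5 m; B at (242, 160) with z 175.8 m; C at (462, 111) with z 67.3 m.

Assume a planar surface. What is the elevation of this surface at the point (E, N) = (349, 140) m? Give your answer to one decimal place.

123.8 m

Two edge vectors: A→B = (-194, -117, 63.3), A→C = (26, -166, -45.2).
Normal n = (A→B) × (A→C) = (15796.2, -7123, 35246).
So ∂z/∂E = −n_x/n_z = −0.44817 and ∂z/∂N = −n_y/n_z = 0.20209.
Intercept c from A: 112.5 + 195.40 − 55.98 = 251.92.
At (349, 140): z = −156.4 + 28.3 + 251.92 = 123.8 m.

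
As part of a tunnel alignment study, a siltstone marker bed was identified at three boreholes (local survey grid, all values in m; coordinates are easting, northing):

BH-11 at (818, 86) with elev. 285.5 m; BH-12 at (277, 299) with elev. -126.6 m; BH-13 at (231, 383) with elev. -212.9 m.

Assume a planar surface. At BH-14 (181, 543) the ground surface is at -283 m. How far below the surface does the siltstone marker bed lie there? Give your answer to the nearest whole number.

Two edge vectors: BH-11→BH-12 = (-541, 213, -412.1), BH-11→BH-13 = (-587, 297, -498.4).
Normal n = (BH-11→BH-12) × (BH-11→BH-13) = (16234.5, -27731.7, -35646).
So ∂z/∂easting = −n_x/n_z = 0.45544 and ∂z/∂northing = −n_y/n_z = −0.77798.
Intercept c from BH-11: 285.5 − 372.55 + 66.91 = −20.14.
At (181, 543): z_contact = 82.4 − 422.4 − 20.14 = -360.1 m.
Depth below ground = -283 − (-360.1) = 77 m.

77 m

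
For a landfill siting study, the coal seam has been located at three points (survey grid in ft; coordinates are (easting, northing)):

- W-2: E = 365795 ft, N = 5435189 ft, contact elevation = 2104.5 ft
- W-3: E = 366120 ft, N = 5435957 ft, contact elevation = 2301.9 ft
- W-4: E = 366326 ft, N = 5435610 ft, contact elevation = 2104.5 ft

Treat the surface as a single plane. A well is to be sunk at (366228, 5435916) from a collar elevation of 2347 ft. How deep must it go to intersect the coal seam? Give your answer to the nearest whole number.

94 ft

Let the plane be z = a·E + b·N + c.
W-3−W-2: 325a + 768b = 197.4;  W-4−W-2: 531a + 421b = 0.
Solving gives a = −0.30668123, b = 0.38681172.
Then c = 2104.5 − a·365795 − b·5435189 = −1988107.84.
At (366228, 5435916): z_contact = −112315.3 + 2102676.0 − 1988107.84 = 2252.9 ft.
Depth below ground = 2347 − 2252.9 = 94 ft.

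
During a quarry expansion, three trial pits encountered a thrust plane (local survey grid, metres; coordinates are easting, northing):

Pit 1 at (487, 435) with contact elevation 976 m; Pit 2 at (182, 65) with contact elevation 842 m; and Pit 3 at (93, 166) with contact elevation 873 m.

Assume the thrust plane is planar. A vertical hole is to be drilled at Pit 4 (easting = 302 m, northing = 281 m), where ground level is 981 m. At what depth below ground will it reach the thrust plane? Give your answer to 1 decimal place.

62.7 m

Two edge vectors: Pit 1→Pit 2 = (-305, -370, -134), Pit 1→Pit 3 = (-394, -269, -103).
Normal n = (Pit 1→Pit 2) × (Pit 1→Pit 3) = (2064, 21381, -63735).
So ∂z/∂easting = −n_x/n_z = 0.03238 and ∂z/∂northing = −n_y/n_z = 0.33547.
Intercept c from Pit 1: 976 − 15.77 − 145.93 = 814.30.
At (302, 281): z_contact = 9.78 + 94.27 + 814.30 = 918.35 m.
Depth below ground = 981 − 918.35 = 62.7 m.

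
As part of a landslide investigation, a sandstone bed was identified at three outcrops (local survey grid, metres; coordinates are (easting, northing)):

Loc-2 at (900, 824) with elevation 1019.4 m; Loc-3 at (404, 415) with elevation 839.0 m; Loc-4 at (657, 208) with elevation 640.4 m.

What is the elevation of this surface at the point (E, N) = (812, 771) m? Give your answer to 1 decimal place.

Two edge vectors: Loc-2→Loc-3 = (-496, -409, -180.4), Loc-2→Loc-4 = (-243, -616, -379).
Normal n = (Loc-2→Loc-3) × (Loc-2→Loc-4) = (43884.6, -144146.8, 206149).
So ∂z/∂E = −n_x/n_z = −0.21288 and ∂z/∂N = −n_y/n_z = 0.69924.
Intercept c from Loc-2: 1019.4 + 191.59 − 576.17 = 634.82.
At (812, 771): z = −172.9 + 539.1 + 634.82 = 1001.1 m.

1001.1 m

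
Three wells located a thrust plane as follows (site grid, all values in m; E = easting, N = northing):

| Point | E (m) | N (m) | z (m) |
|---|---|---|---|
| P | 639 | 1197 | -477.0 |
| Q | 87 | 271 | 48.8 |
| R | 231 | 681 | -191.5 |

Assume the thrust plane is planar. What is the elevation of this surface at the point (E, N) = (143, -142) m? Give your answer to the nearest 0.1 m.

305.9 m

Two edge vectors: P→Q = (-552, -926, 525.8), P→R = (-408, -516, 285.5).
Normal n = (P→Q) × (P→R) = (6939.8, -56930.4, -92976).
So ∂z/∂E = −n_x/n_z = 0.074641 and ∂z/∂N = −n_y/n_z = −0.612313.
Intercept c from P: -477 − 47.70 + 732.94 = 208.24.
At (143, -142): z = 10.7 + 86.9 + 208.24 = 305.9 m.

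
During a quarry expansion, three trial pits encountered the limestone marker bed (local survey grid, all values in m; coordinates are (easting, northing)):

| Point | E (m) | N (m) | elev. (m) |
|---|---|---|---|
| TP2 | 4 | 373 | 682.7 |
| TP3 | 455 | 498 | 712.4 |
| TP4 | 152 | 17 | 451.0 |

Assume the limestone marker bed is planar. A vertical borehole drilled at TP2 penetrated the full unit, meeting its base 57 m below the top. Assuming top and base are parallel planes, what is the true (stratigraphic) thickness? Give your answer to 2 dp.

Let the plane be z = a·E + b·N + c.
TP3−TP2: 451a + 125b = 29.7;  TP4−TP2: 148a − 356b = −231.7.
Solving gives a = −0.10270, b = 0.60815.
|∇z| = √(a²+b²) = 0.61676, so dip δ = arctan(0.61676) = 31.66°.
True thickness = vertical thickness × cos δ = 57 × cos 31.66° = 48.51 m.

48.51 m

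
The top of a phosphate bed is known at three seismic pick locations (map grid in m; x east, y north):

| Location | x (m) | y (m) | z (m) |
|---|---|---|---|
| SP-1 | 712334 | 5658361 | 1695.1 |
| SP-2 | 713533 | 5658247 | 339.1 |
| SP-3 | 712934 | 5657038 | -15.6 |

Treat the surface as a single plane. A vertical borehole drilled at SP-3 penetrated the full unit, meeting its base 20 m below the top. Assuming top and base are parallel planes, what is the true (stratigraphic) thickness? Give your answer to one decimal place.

Two edge vectors: SP-1→SP-2 = (1199, -114, -1356), SP-1→SP-3 = (600, -1323, -1710.7).
Normal n = (SP-1→SP-2) × (SP-1→SP-3) = (-1598968.2, 1237529.3, -1517877).
So ∂z/∂x = −n_x/n_z = −1.05342 and ∂z/∂y = −n_y/n_z = 0.81530.
|∇z| = √(a²+b²) = 1.33207, so dip δ = arctan(1.33207) = 53.10°.
True thickness = vertical thickness × cos δ = 20 × cos 53.10° = 12.0 m.

12.0 m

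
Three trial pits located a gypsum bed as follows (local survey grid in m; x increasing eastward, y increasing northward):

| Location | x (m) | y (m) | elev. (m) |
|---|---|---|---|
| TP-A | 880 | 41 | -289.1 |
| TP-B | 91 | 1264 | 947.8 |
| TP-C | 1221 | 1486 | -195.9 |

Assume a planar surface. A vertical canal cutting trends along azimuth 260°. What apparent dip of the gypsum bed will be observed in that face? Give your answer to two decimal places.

Let the plane be z = a·x + b·y + c.
TP-B−TP-A: −789a + 1223b = 1236.9;  TP-C−TP-A: 341a + 1445b = 93.2.
Solving gives a = −1.07462, b = 0.31809.
Unit vector along 260° is (sin 260°, cos 260°) = (-0.9848, -0.1736).
Slope in that direction = a·(-0.9848) + b·(-0.1736) = 1.00305.
Apparent dip = arctan|1.00305| = 45.09° (true dip is 48.3°, so apparent ≤ true as expected).

45.09°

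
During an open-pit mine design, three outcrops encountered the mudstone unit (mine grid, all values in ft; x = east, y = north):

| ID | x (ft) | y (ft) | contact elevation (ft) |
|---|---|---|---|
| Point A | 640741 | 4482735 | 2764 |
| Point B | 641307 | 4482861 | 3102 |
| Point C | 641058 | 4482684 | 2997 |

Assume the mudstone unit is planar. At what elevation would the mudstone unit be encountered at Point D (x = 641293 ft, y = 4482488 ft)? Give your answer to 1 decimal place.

3226.6 ft

Two edge vectors: Point A→Point B = (566, 126, 338), Point A→Point C = (317, -51, 233).
Normal n = (Point A→Point B) × (Point A→Point C) = (46596, -24732, -68808).
So ∂z/∂x = −n_x/n_z = 0.677188699 and ∂z/∂y = −n_y/n_z = −0.359434949.
Intercept c from Point A: 2764 − 433902.56 + 1611251.63 = 1180113.06.
At (641293, 4482488): z = 434276.4 − 1611162.8 + 1180113.06 = 3226.6 ft.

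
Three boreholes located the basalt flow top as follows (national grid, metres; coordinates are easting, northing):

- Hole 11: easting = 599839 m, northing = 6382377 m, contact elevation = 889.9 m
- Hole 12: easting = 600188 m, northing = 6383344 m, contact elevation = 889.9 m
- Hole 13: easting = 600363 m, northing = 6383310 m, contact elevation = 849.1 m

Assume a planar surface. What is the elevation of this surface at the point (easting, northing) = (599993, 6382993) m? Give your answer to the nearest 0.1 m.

Two edge vectors: Hole 11→Hole 12 = (349, 967, 0), Hole 11→Hole 13 = (524, 933, -40.8).
Normal n = (Hole 11→Hole 12) × (Hole 11→Hole 13) = (-39453.6, 14239.2, -181091).
So ∂z/∂easting = −n_x/n_z = −0.217866156 and ∂z/∂northing = −n_y/n_z = 0.078630081.
Intercept c from Hole 11: 889.9 + 130684.62 − 501846.82 = −370272.30.
At (599993, 6382993): z = −130718.2 + 501895.3 − 370272.30 = 904.8 m.

904.8 m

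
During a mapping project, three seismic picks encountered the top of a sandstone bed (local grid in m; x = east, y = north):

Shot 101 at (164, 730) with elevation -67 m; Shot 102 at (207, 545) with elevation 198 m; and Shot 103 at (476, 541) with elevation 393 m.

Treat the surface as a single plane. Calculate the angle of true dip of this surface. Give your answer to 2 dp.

Two edge vectors: Shot 101→Shot 102 = (43, -185, 265), Shot 101→Shot 103 = (312, -189, 460).
Normal n = (Shot 101→Shot 102) × (Shot 101→Shot 103) = (-35015, 62900, 49593).
So ∂z/∂x = −n_x/n_z = 0.70605 and ∂z/∂y = −n_y/n_z = −1.26832.
Gradient magnitude |∇z| = √(a² + b²) = √(0.49850 + 1.60865) = 1.45160.
True dip = arctan(1.45160) = 55.44°, dipping toward NNW (azimuth ≈ 331°).

55.44°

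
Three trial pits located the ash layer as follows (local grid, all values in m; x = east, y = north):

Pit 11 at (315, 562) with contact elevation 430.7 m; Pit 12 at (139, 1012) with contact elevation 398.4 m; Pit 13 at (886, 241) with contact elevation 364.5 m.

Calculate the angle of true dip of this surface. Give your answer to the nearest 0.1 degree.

14.1°

Two edge vectors: Pit 11→Pit 12 = (-176, 450, -32.3), Pit 11→Pit 13 = (571, -321, -66.2).
Normal n = (Pit 11→Pit 12) × (Pit 11→Pit 13) = (-40158.3, -30094.5, -200454).
So ∂z/∂x = −n_x/n_z = −0.20034 and ∂z/∂y = −n_y/n_z = −0.15013.
Gradient magnitude |∇z| = √(a² + b²) = √(0.04013 + 0.02254) = 0.25035.
True dip = arctan(0.25035) = 14.1°, dipping toward NE (azimuth ≈ 053°).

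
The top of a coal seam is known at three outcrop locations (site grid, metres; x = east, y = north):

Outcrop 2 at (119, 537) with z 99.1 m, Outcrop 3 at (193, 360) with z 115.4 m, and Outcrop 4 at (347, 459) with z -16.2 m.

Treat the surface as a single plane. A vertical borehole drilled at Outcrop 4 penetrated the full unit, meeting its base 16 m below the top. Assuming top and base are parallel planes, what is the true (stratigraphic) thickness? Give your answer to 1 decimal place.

Two edge vectors: Outcrop 2→Outcrop 3 = (74, -177, 16.3), Outcrop 2→Outcrop 4 = (228, -78, -115.3).
Normal n = (Outcrop 2→Outcrop 3) × (Outcrop 2→Outcrop 4) = (21679.5, 12248.6, 34584).
So ∂z/∂x = −n_x/n_z = −0.62687 and ∂z/∂y = −n_y/n_z = −0.35417.
|∇z| = √(a²+b²) = 0.72000, so dip δ = arctan(0.72000) = 35.75°.
True thickness = vertical thickness × cos δ = 16 × cos 35.75° = 13.0 m.

13.0 m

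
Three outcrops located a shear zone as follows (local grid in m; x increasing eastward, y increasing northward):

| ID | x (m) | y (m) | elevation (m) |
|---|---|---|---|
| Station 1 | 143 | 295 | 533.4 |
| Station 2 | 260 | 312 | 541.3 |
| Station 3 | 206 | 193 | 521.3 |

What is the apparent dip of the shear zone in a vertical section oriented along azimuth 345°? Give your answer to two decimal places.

Two edge vectors: Station 1→Station 2 = (117, 17, 7.9), Station 1→Station 3 = (63, -102, -12.1).
Normal n = (Station 1→Station 2) × (Station 1→Station 3) = (600.1, 1913.4, -13005).
So ∂z/∂x = −n_x/n_z = 0.04614 and ∂z/∂y = −n_y/n_z = 0.14713.
Unit vector along 345° is (sin 345°, cos 345°) = (-0.2588, 0.9659).
Slope in that direction = a·(-0.2588) + b·(0.9659) = 0.13017.
Apparent dip = arctan|0.13017| = 7.42° (true dip is 8.8°, so apparent ≤ true as expected).

7.42°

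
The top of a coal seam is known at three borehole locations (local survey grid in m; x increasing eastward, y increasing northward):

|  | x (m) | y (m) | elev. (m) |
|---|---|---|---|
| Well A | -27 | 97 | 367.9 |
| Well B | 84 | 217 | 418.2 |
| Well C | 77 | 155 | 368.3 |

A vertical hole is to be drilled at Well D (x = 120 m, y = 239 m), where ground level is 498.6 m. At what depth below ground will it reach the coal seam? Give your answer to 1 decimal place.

78.6 m

Let the plane be z = a·x + b·y + c.
Well B−Well A: 111a + 120b = 50.3;  Well C−Well A: 104a + 58b = 0.4.
Solving gives a = −0.47491, b = 0.85846.
Then c = 367.9 − a·-27 − b·97 = 271.81.
At (120, 239): z_contact = −56.99 + 205.17 + 271.81 = 419.99 m.
Depth below ground = 498.6 − 419.99 = 78.6 m.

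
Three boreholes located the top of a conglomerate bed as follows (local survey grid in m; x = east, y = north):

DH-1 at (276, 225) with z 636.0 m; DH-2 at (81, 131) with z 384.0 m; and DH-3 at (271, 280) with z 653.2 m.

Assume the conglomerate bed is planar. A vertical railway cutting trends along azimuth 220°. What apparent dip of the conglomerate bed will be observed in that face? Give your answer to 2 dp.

45.53°

Two edge vectors: DH-1→DH-2 = (-195, -94, -252), DH-1→DH-3 = (-5, 55, 17.2).
Normal n = (DH-1→DH-2) × (DH-1→DH-3) = (12243.2, 4614, -11195).
So ∂z/∂x = −n_x/n_z = 1.09363 and ∂z/∂y = −n_y/n_z = 0.41215.
Unit vector along 220° is (sin 220°, cos 220°) = (-0.6428, -0.7660).
Slope in that direction = a·(-0.6428) + b·(-0.7660) = −1.01870.
Apparent dip = arctan|1.01870| = 45.53° (true dip is 49.4°, so apparent ≤ true as expected).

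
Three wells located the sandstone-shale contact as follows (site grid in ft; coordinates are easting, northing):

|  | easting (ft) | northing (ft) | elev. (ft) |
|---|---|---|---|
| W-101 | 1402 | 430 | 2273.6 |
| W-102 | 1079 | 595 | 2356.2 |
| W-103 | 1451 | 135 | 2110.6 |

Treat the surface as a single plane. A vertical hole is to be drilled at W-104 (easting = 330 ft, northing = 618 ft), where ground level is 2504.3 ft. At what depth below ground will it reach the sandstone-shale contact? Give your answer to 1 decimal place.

Two edge vectors: W-101→W-102 = (-323, 165, 82.6), W-101→W-103 = (49, -295, -163).
Normal n = (W-101→W-102) × (W-101→W-103) = (-2528, -48601.6, 87200).
So ∂z/∂easting = −n_x/n_z = 0.028991 and ∂z/∂northing = −n_y/n_z = 0.557358.
Intercept c from W-101: 2273.6 − 40.65 − 239.66 = 1993.29.
At (330, 618): z_contact = 9.57 + 344.45 + 1993.29 = 2347.31 ft.
Depth below ground = 2504.3 − 2347.31 = 157.0 ft.

157.0 ft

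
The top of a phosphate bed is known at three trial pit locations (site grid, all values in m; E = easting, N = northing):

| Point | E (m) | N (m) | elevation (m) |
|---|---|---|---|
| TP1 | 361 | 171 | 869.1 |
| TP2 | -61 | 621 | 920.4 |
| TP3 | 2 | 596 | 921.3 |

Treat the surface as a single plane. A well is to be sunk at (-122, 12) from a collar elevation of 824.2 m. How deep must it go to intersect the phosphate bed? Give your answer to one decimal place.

33.2 m

Let the plane be z = a·E + b·N + c.
TP2−TP1: −422a + 450b = 51.3;  TP3−TP1: −359a + 425b = 52.2.
Solving gives a = 0.09480, b = 0.20290.
Then c = 869.1 − a·361 − b·171 = 800.18.
At (-122, 12): z_contact = −11.57 + 2.43 + 800.18 = 791.05 m.
Depth below ground = 824.2 − 791.05 = 33.2 m.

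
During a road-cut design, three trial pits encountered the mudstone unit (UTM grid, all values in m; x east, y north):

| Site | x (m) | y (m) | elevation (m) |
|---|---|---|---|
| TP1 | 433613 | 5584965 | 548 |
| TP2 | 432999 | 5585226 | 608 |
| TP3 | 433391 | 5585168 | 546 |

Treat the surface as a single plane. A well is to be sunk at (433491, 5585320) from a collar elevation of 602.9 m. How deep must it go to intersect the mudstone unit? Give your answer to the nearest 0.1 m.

109.1 m

Let the plane be z = a·x + b·y + c.
TP2−TP1: −614a + 261b = 60;  TP3−TP1: −222a + 203b = −2.
Solving gives a = −0.190434783, b = −0.218110945.
Then c = 548 − a·433613 − b·5584965 = 1301264.99.
At (433491, 5585320): z_contact = −82551.76 − 1218219.42 + 1301264.99 = 493.80 m.
Depth below ground = 602.9 − 493.80 = 109.1 m.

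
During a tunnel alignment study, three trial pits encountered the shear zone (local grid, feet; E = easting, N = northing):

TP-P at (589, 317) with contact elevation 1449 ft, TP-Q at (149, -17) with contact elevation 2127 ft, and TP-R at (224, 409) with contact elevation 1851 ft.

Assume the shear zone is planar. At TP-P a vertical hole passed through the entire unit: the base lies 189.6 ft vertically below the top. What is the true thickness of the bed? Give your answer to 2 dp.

116.35 ft

Two edge vectors: TP-P→TP-Q = (-440, -334, 678), TP-P→TP-R = (-365, 92, 402).
Normal n = (TP-P→TP-Q) × (TP-P→TP-R) = (-196644, -70590, -162390).
So ∂z/∂E = −n_x/n_z = −1.21094 and ∂z/∂N = −n_y/n_z = −0.43469.
|∇z| = √(a²+b²) = 1.28659, so dip δ = arctan(1.28659) = 52.14°.
True thickness = vertical thickness × cos δ = 189.6 × cos 52.14° = 116.35 ft.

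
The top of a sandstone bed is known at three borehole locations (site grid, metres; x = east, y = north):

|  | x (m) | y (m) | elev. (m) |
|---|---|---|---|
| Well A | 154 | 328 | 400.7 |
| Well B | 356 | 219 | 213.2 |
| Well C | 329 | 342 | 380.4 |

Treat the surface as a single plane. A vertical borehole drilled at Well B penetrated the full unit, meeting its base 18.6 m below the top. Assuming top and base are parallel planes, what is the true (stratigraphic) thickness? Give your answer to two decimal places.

Two edge vectors: Well A→Well B = (202, -109, -187.5), Well A→Well C = (175, 14, -20.3).
Normal n = (Well A→Well B) × (Well A→Well C) = (4837.7, -28711.9, 21903).
So ∂z/∂x = −n_x/n_z = −0.22087 and ∂z/∂y = −n_y/n_z = 1.31087.
|∇z| = √(a²+b²) = 1.32934, so dip δ = arctan(1.32934) = 53.05°.
True thickness = vertical thickness × cos δ = 18.6 × cos 53.05° = 11.18 m.

11.18 m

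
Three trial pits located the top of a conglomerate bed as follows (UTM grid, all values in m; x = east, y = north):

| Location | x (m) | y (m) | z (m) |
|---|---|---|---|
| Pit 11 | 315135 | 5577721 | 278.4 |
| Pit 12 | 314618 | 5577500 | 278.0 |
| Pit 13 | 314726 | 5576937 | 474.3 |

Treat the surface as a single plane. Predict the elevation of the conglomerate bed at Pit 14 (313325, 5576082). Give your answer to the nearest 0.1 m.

555.7 m

Let the plane be z = a·x + b·y + c.
Pit 12−Pit 11: −517a − 221b = −0.4;  Pit 13−Pit 11: −409a − 784b = 195.9.
Solving gives a = 0.138463321, b = −0.322106503.
Then c = 278.4 − a·315135 − b·5577721 = 1753263.97.
At (313325, 5576082): z = 43384.0 − 1796092.3 + 1753263.97 = 555.7 m.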